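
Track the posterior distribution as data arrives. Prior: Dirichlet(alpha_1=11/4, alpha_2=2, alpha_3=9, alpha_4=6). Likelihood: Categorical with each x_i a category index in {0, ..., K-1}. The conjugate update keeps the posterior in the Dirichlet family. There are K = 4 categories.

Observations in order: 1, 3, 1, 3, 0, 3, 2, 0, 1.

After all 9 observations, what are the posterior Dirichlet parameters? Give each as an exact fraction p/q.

obs 1: x=1 → posterior Dirichlet(11/4, 3, 9, 6)
obs 2: x=3 → posterior Dirichlet(11/4, 3, 9, 7)
obs 3: x=1 → posterior Dirichlet(11/4, 4, 9, 7)
obs 4: x=3 → posterior Dirichlet(11/4, 4, 9, 8)
obs 5: x=0 → posterior Dirichlet(15/4, 4, 9, 8)
obs 6: x=3 → posterior Dirichlet(15/4, 4, 9, 9)
obs 7: x=2 → posterior Dirichlet(15/4, 4, 10, 9)
obs 8: x=0 → posterior Dirichlet(19/4, 4, 10, 9)
obs 9: x=1 → posterior Dirichlet(19/4, 5, 10, 9)

alpha_1=19/4, alpha_2=5, alpha_3=10, alpha_4=9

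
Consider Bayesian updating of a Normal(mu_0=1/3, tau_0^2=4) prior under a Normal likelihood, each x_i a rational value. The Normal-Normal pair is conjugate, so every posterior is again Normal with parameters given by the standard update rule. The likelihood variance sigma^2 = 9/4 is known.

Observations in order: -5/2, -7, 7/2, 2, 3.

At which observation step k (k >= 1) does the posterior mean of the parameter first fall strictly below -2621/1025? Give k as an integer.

obs 1: x=-5/2 → posterior Normal(-37/25, 36/25)
obs 2: x=-7 → posterior Normal(-149/41, 36/41)
obs 3: x=7/2 → posterior Normal(-31/19, 12/19)
obs 4: x=2 → posterior Normal(-61/73, 36/73)
obs 5: x=3 → posterior Normal(-13/89, 36/89)

k = 2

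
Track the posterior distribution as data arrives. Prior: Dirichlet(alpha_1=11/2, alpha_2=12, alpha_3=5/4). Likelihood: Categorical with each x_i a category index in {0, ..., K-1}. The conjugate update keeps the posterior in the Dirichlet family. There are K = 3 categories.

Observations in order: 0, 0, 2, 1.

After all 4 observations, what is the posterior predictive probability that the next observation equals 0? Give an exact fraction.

30/91

obs 1: x=0 → posterior Dirichlet(13/2, 12, 5/4)
obs 2: x=0 → posterior Dirichlet(15/2, 12, 5/4)
obs 3: x=2 → posterior Dirichlet(15/2, 12, 9/4)
obs 4: x=1 → posterior Dirichlet(15/2, 13, 9/4)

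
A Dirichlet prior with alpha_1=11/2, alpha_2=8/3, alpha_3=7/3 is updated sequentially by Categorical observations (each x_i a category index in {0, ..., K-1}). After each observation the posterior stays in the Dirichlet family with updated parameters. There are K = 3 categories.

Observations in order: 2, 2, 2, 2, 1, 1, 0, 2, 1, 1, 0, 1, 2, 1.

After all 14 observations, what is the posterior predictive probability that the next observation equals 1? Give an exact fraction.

52/147

obs 1: x=2 → posterior Dirichlet(11/2, 8/3, 10/3)
obs 2: x=2 → posterior Dirichlet(11/2, 8/3, 13/3)
obs 3: x=2 → posterior Dirichlet(11/2, 8/3, 16/3)
obs 4: x=2 → posterior Dirichlet(11/2, 8/3, 19/3)
obs 5: x=1 → posterior Dirichlet(11/2, 11/3, 19/3)
obs 6: x=1 → posterior Dirichlet(11/2, 14/3, 19/3)
obs 7: x=0 → posterior Dirichlet(13/2, 14/3, 19/3)
obs 8: x=2 → posterior Dirichlet(13/2, 14/3, 22/3)
obs 9: x=1 → posterior Dirichlet(13/2, 17/3, 22/3)
obs 10: x=1 → posterior Dirichlet(13/2, 20/3, 22/3)
obs 11: x=0 → posterior Dirichlet(15/2, 20/3, 22/3)
obs 12: x=1 → posterior Dirichlet(15/2, 23/3, 22/3)
obs 13: x=2 → posterior Dirichlet(15/2, 23/3, 25/3)
obs 14: x=1 → posterior Dirichlet(15/2, 26/3, 25/3)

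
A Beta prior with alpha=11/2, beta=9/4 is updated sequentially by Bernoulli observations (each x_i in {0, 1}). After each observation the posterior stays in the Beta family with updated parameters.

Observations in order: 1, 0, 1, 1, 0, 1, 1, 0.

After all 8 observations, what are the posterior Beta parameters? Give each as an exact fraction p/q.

alpha=21/2, beta=21/4

obs 1: x=1 → posterior Beta(13/2, 9/4)
obs 2: x=0 → posterior Beta(13/2, 13/4)
obs 3: x=1 → posterior Beta(15/2, 13/4)
obs 4: x=1 → posterior Beta(17/2, 13/4)
obs 5: x=0 → posterior Beta(17/2, 17/4)
obs 6: x=1 → posterior Beta(19/2, 17/4)
obs 7: x=1 → posterior Beta(21/2, 17/4)
obs 8: x=0 → posterior Beta(21/2, 21/4)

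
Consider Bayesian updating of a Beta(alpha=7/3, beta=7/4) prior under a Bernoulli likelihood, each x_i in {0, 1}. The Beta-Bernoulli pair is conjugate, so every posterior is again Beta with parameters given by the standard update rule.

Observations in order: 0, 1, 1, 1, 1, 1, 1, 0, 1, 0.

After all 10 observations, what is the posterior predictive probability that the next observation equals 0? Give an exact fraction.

57/169

obs 1: x=0 → posterior Beta(7/3, 11/4)
obs 2: x=1 → posterior Beta(10/3, 11/4)
obs 3: x=1 → posterior Beta(13/3, 11/4)
obs 4: x=1 → posterior Beta(16/3, 11/4)
obs 5: x=1 → posterior Beta(19/3, 11/4)
obs 6: x=1 → posterior Beta(22/3, 11/4)
obs 7: x=1 → posterior Beta(25/3, 11/4)
obs 8: x=0 → posterior Beta(25/3, 15/4)
obs 9: x=1 → posterior Beta(28/3, 15/4)
obs 10: x=0 → posterior Beta(28/3, 19/4)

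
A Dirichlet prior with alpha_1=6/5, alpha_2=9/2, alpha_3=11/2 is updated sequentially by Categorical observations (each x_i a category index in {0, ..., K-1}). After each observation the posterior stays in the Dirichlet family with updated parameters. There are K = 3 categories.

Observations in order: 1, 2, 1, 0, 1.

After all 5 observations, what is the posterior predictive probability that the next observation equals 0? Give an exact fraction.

obs 1: x=1 → posterior Dirichlet(6/5, 11/2, 11/2)
obs 2: x=2 → posterior Dirichlet(6/5, 11/2, 13/2)
obs 3: x=1 → posterior Dirichlet(6/5, 13/2, 13/2)
obs 4: x=0 → posterior Dirichlet(11/5, 13/2, 13/2)
obs 5: x=1 → posterior Dirichlet(11/5, 15/2, 13/2)

11/81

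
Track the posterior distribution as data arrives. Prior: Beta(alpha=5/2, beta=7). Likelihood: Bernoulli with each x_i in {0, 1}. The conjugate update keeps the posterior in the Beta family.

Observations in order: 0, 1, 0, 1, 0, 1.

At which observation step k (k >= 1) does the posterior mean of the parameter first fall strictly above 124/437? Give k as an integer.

obs 1: x=0 → posterior Beta(5/2, 8)
obs 2: x=1 → posterior Beta(7/2, 8)
obs 3: x=0 → posterior Beta(7/2, 9)
obs 4: x=1 → posterior Beta(9/2, 9)
obs 5: x=0 → posterior Beta(9/2, 10)
obs 6: x=1 → posterior Beta(11/2, 10)

k = 2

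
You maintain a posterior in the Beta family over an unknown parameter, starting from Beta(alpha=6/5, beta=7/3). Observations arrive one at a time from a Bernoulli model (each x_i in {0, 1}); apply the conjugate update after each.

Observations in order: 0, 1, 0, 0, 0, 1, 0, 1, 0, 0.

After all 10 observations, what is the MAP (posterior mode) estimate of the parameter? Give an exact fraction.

48/173

obs 1: x=0 → posterior Beta(6/5, 10/3)
obs 2: x=1 → posterior Beta(11/5, 10/3)
obs 3: x=0 → posterior Beta(11/5, 13/3)
obs 4: x=0 → posterior Beta(11/5, 16/3)
obs 5: x=0 → posterior Beta(11/5, 19/3)
obs 6: x=1 → posterior Beta(16/5, 19/3)
obs 7: x=0 → posterior Beta(16/5, 22/3)
obs 8: x=1 → posterior Beta(21/5, 22/3)
obs 9: x=0 → posterior Beta(21/5, 25/3)
obs 10: x=0 → posterior Beta(21/5, 28/3)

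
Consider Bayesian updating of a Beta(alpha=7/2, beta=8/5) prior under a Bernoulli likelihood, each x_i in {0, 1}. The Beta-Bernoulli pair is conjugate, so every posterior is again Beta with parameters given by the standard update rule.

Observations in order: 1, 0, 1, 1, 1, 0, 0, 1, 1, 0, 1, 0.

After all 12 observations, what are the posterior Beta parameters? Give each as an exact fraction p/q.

obs 1: x=1 → posterior Beta(9/2, 8/5)
obs 2: x=0 → posterior Beta(9/2, 13/5)
obs 3: x=1 → posterior Beta(11/2, 13/5)
obs 4: x=1 → posterior Beta(13/2, 13/5)
obs 5: x=1 → posterior Beta(15/2, 13/5)
obs 6: x=0 → posterior Beta(15/2, 18/5)
obs 7: x=0 → posterior Beta(15/2, 23/5)
obs 8: x=1 → posterior Beta(17/2, 23/5)
obs 9: x=1 → posterior Beta(19/2, 23/5)
obs 10: x=0 → posterior Beta(19/2, 28/5)
obs 11: x=1 → posterior Beta(21/2, 28/5)
obs 12: x=0 → posterior Beta(21/2, 33/5)

alpha=21/2, beta=33/5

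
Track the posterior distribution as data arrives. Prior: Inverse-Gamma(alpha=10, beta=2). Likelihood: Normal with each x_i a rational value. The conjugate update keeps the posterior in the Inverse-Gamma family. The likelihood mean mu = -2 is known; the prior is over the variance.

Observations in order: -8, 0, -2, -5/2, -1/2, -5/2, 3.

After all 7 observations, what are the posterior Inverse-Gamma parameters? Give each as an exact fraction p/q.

obs 1: x=-8 → posterior Inverse-Gamma(21/2, 20)
obs 2: x=0 → posterior Inverse-Gamma(11, 22)
obs 3: x=-2 → posterior Inverse-Gamma(23/2, 22)
obs 4: x=-5/2 → posterior Inverse-Gamma(12, 177/8)
obs 5: x=-1/2 → posterior Inverse-Gamma(25/2, 93/4)
obs 6: x=-5/2 → posterior Inverse-Gamma(13, 187/8)
obs 7: x=3 → posterior Inverse-Gamma(27/2, 287/8)

alpha=27/2, beta=287/8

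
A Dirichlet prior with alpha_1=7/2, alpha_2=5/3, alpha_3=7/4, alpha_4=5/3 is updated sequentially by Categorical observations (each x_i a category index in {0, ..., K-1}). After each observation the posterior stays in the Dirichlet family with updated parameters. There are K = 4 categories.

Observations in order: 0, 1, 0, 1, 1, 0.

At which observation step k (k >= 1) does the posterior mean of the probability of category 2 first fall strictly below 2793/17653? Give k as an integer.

obs 1: x=0 → posterior Dirichlet(9/2, 5/3, 7/4, 5/3)
obs 2: x=1 → posterior Dirichlet(9/2, 8/3, 7/4, 5/3)
obs 3: x=0 → posterior Dirichlet(11/2, 8/3, 7/4, 5/3)
obs 4: x=1 → posterior Dirichlet(11/2, 11/3, 7/4, 5/3)
obs 5: x=1 → posterior Dirichlet(11/2, 14/3, 7/4, 5/3)
obs 6: x=0 → posterior Dirichlet(13/2, 14/3, 7/4, 5/3)

k = 3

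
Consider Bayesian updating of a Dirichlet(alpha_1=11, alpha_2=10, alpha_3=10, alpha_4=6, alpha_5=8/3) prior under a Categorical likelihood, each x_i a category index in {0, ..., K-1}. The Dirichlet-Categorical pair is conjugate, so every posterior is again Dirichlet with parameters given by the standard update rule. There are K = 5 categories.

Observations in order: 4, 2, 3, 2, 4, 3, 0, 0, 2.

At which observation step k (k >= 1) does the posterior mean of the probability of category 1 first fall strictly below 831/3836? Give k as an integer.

k = 7

obs 1: x=4 → posterior Dirichlet(11, 10, 10, 6, 11/3)
obs 2: x=2 → posterior Dirichlet(11, 10, 11, 6, 11/3)
obs 3: x=3 → posterior Dirichlet(11, 10, 11, 7, 11/3)
obs 4: x=2 → posterior Dirichlet(11, 10, 12, 7, 11/3)
obs 5: x=4 → posterior Dirichlet(11, 10, 12, 7, 14/3)
obs 6: x=3 → posterior Dirichlet(11, 10, 12, 8, 14/3)
obs 7: x=0 → posterior Dirichlet(12, 10, 12, 8, 14/3)
obs 8: x=0 → posterior Dirichlet(13, 10, 12, 8, 14/3)
obs 9: x=2 → posterior Dirichlet(13, 10, 13, 8, 14/3)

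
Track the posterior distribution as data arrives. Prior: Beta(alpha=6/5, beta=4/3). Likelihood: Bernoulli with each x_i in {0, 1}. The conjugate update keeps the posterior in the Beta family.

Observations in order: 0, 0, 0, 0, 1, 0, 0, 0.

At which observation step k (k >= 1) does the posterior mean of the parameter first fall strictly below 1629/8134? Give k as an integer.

obs 1: x=0 → posterior Beta(6/5, 7/3)
obs 2: x=0 → posterior Beta(6/5, 10/3)
obs 3: x=0 → posterior Beta(6/5, 13/3)
obs 4: x=0 → posterior Beta(6/5, 16/3)
obs 5: x=1 → posterior Beta(11/5, 16/3)
obs 6: x=0 → posterior Beta(11/5, 19/3)
obs 7: x=0 → posterior Beta(11/5, 22/3)
obs 8: x=0 → posterior Beta(11/5, 25/3)

k = 4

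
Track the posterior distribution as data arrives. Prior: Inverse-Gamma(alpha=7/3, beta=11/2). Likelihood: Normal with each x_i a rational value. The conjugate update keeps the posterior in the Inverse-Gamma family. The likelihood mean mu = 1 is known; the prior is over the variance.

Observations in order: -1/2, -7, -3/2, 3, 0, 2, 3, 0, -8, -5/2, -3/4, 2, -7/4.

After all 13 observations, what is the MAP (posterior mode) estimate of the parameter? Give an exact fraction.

obs 1: x=-1/2 → posterior Inverse-Gamma(17/6, 53/8)
obs 2: x=-7 → posterior Inverse-Gamma(10/3, 309/8)
obs 3: x=-3/2 → posterior Inverse-Gamma(23/6, 167/4)
obs 4: x=3 → posterior Inverse-Gamma(13/3, 175/4)
obs 5: x=0 → posterior Inverse-Gamma(29/6, 177/4)
obs 6: x=2 → posterior Inverse-Gamma(16/3, 179/4)
obs 7: x=3 → posterior Inverse-Gamma(35/6, 187/4)
obs 8: x=0 → posterior Inverse-Gamma(19/3, 189/4)
obs 9: x=-8 → posterior Inverse-Gamma(41/6, 351/4)
obs 10: x=-5/2 → posterior Inverse-Gamma(22/3, 751/8)
obs 11: x=-3/4 → posterior Inverse-Gamma(47/6, 3053/32)
obs 12: x=2 → posterior Inverse-Gamma(25/3, 3069/32)
obs 13: x=-7/4 → posterior Inverse-Gamma(53/6, 1595/16)

4785/472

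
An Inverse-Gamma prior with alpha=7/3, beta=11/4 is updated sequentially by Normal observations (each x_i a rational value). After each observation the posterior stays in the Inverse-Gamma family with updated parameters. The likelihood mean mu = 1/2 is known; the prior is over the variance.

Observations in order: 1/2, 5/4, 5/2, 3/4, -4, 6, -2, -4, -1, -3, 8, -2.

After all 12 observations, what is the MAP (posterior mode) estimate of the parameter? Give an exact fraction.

obs 1: x=1/2 → posterior Inverse-Gamma(17/6, 11/4)
obs 2: x=5/4 → posterior Inverse-Gamma(10/3, 97/32)
obs 3: x=5/2 → posterior Inverse-Gamma(23/6, 161/32)
obs 4: x=3/4 → posterior Inverse-Gamma(13/3, 81/16)
obs 5: x=-4 → posterior Inverse-Gamma(29/6, 243/16)
obs 6: x=6 → posterior Inverse-Gamma(16/3, 485/16)
obs 7: x=-2 → posterior Inverse-Gamma(35/6, 535/16)
obs 8: x=-4 → posterior Inverse-Gamma(19/3, 697/16)
obs 9: x=-1 → posterior Inverse-Gamma(41/6, 715/16)
obs 10: x=-3 → posterior Inverse-Gamma(22/3, 813/16)
obs 11: x=8 → posterior Inverse-Gamma(47/6, 1263/16)
obs 12: x=-2 → posterior Inverse-Gamma(25/3, 1313/16)

3939/448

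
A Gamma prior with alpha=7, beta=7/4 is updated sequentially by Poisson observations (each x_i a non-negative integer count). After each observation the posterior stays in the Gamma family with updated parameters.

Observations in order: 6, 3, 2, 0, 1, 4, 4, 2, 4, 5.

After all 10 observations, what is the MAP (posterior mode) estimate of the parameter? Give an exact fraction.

obs 1: x=6 → posterior Gamma(13, 11/4)
obs 2: x=3 → posterior Gamma(16, 15/4)
obs 3: x=2 → posterior Gamma(18, 19/4)
obs 4: x=0 → posterior Gamma(18, 23/4)
obs 5: x=1 → posterior Gamma(19, 27/4)
obs 6: x=4 → posterior Gamma(23, 31/4)
obs 7: x=4 → posterior Gamma(27, 35/4)
obs 8: x=2 → posterior Gamma(29, 39/4)
obs 9: x=4 → posterior Gamma(33, 43/4)
obs 10: x=5 → posterior Gamma(38, 47/4)

148/47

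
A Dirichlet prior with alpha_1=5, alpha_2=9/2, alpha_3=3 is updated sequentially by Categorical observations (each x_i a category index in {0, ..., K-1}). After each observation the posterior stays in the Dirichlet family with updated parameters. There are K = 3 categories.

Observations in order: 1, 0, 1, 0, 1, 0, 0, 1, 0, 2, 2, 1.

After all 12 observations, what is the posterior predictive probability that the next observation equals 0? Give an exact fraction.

obs 1: x=1 → posterior Dirichlet(5, 11/2, 3)
obs 2: x=0 → posterior Dirichlet(6, 11/2, 3)
obs 3: x=1 → posterior Dirichlet(6, 13/2, 3)
obs 4: x=0 → posterior Dirichlet(7, 13/2, 3)
obs 5: x=1 → posterior Dirichlet(7, 15/2, 3)
obs 6: x=0 → posterior Dirichlet(8, 15/2, 3)
obs 7: x=0 → posterior Dirichlet(9, 15/2, 3)
obs 8: x=1 → posterior Dirichlet(9, 17/2, 3)
obs 9: x=0 → posterior Dirichlet(10, 17/2, 3)
obs 10: x=2 → posterior Dirichlet(10, 17/2, 4)
obs 11: x=2 → posterior Dirichlet(10, 17/2, 5)
obs 12: x=1 → posterior Dirichlet(10, 19/2, 5)

20/49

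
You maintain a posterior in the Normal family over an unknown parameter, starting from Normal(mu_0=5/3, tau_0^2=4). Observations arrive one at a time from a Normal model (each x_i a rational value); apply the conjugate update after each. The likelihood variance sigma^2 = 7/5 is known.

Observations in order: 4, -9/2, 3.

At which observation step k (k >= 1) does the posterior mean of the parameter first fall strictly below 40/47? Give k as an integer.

obs 1: x=4 → posterior Normal(275/81, 28/27)
obs 2: x=-9/2 → posterior Normal(5/141, 28/47)
obs 3: x=3 → posterior Normal(185/201, 28/67)

k = 2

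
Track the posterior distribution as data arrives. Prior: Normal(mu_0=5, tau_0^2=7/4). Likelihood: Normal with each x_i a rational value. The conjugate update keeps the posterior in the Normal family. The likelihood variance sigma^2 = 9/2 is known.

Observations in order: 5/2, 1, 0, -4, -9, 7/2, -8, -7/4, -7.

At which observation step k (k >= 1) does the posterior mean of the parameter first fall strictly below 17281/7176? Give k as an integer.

obs 1: x=5/2 → posterior Normal(43/10, 63/50)
obs 2: x=1 → posterior Normal(229/64, 63/64)
obs 3: x=0 → posterior Normal(229/78, 21/26)
obs 4: x=-4 → posterior Normal(173/92, 63/92)
obs 5: x=-9 → posterior Normal(47/106, 63/106)
obs 6: x=7/2 → posterior Normal(4/5, 21/40)
obs 7: x=-8 → posterior Normal(-8/67, 63/134)
obs 8: x=-7/4 → posterior Normal(-81/296, 63/148)
obs 9: x=-7 → posterior Normal(-277/324, 7/18)

k = 4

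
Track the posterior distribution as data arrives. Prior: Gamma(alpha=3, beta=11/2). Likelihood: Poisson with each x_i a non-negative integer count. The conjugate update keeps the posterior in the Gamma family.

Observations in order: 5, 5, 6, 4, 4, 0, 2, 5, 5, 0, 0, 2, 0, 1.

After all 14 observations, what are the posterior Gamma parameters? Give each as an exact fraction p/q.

alpha=42, beta=39/2

obs 1: x=5 → posterior Gamma(8, 13/2)
obs 2: x=5 → posterior Gamma(13, 15/2)
obs 3: x=6 → posterior Gamma(19, 17/2)
obs 4: x=4 → posterior Gamma(23, 19/2)
obs 5: x=4 → posterior Gamma(27, 21/2)
obs 6: x=0 → posterior Gamma(27, 23/2)
obs 7: x=2 → posterior Gamma(29, 25/2)
obs 8: x=5 → posterior Gamma(34, 27/2)
obs 9: x=5 → posterior Gamma(39, 29/2)
obs 10: x=0 → posterior Gamma(39, 31/2)
obs 11: x=0 → posterior Gamma(39, 33/2)
obs 12: x=2 → posterior Gamma(41, 35/2)
obs 13: x=0 → posterior Gamma(41, 37/2)
obs 14: x=1 → posterior Gamma(42, 39/2)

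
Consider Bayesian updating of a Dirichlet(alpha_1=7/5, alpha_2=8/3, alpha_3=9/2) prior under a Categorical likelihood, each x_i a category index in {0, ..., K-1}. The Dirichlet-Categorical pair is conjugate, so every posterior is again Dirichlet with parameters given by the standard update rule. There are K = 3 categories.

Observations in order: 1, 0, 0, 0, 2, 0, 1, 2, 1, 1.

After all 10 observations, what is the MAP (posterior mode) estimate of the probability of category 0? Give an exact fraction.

obs 1: x=1 → posterior Dirichlet(7/5, 11/3, 9/2)
obs 2: x=0 → posterior Dirichlet(12/5, 11/3, 9/2)
obs 3: x=0 → posterior Dirichlet(17/5, 11/3, 9/2)
obs 4: x=0 → posterior Dirichlet(22/5, 11/3, 9/2)
obs 5: x=2 → posterior Dirichlet(22/5, 11/3, 11/2)
obs 6: x=0 → posterior Dirichlet(27/5, 11/3, 11/2)
obs 7: x=1 → posterior Dirichlet(27/5, 14/3, 11/2)
obs 8: x=2 → posterior Dirichlet(27/5, 14/3, 13/2)
obs 9: x=1 → posterior Dirichlet(27/5, 17/3, 13/2)
obs 10: x=1 → posterior Dirichlet(27/5, 20/3, 13/2)

132/467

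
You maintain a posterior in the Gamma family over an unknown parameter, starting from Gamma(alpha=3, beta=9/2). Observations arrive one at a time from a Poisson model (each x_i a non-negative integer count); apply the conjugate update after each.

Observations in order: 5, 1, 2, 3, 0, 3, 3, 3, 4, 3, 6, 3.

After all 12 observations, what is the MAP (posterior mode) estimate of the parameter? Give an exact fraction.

76/33

obs 1: x=5 → posterior Gamma(8, 11/2)
obs 2: x=1 → posterior Gamma(9, 13/2)
obs 3: x=2 → posterior Gamma(11, 15/2)
obs 4: x=3 → posterior Gamma(14, 17/2)
obs 5: x=0 → posterior Gamma(14, 19/2)
obs 6: x=3 → posterior Gamma(17, 21/2)
obs 7: x=3 → posterior Gamma(20, 23/2)
obs 8: x=3 → posterior Gamma(23, 25/2)
obs 9: x=4 → posterior Gamma(27, 27/2)
obs 10: x=3 → posterior Gamma(30, 29/2)
obs 11: x=6 → posterior Gamma(36, 31/2)
obs 12: x=3 → posterior Gamma(39, 33/2)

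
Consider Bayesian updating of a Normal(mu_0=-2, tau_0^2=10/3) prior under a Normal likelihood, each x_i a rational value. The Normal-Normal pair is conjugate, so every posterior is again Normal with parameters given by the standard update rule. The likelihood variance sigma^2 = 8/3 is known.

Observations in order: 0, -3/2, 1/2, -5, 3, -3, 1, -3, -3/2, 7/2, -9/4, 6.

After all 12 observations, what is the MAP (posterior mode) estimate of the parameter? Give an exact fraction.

-77/256

obs 1: x=0 → posterior Normal(-8/9, 40/27)
obs 2: x=-3/2 → posterior Normal(-31/28, 20/21)
obs 3: x=1/2 → posterior Normal(-13/19, 40/57)
obs 4: x=-5 → posterior Normal(-19/12, 5/9)
obs 5: x=3 → posterior Normal(-23/29, 40/87)
obs 6: x=-3 → posterior Normal(-19/17, 20/51)
obs 7: x=1 → posterior Normal(-11/13, 40/117)
obs 8: x=-3 → posterior Normal(-12/11, 10/33)
obs 9: x=-3/2 → posterior Normal(-111/98, 40/147)
obs 10: x=7/2 → posterior Normal(-19/27, 20/81)
obs 11: x=-9/4 → posterior Normal(-197/236, 40/177)
obs 12: x=6 → posterior Normal(-77/256, 5/24)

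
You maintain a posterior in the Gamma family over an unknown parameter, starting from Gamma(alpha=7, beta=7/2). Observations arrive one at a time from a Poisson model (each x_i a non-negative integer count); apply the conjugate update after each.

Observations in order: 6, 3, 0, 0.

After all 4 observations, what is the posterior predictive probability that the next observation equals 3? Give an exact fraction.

obs 1: x=6 → posterior Gamma(13, 9/2)
obs 2: x=3 → posterior Gamma(16, 11/2)
obs 3: x=0 → posterior Gamma(16, 13/2)
obs 4: x=0 → posterior Gamma(16, 15/2)

2522268808593750000000/14063084452067724991009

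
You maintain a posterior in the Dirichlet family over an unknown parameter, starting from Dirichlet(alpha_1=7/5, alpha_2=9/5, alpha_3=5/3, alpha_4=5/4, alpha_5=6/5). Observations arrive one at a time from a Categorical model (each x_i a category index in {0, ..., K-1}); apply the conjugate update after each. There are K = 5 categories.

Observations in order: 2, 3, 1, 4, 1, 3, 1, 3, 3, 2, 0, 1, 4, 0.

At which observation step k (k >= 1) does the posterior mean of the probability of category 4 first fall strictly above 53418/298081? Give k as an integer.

obs 1: x=2 → posterior Dirichlet(7/5, 9/5, 8/3, 5/4, 6/5)
obs 2: x=3 → posterior Dirichlet(7/5, 9/5, 8/3, 9/4, 6/5)
obs 3: x=1 → posterior Dirichlet(7/5, 14/5, 8/3, 9/4, 6/5)
obs 4: x=4 → posterior Dirichlet(7/5, 14/5, 8/3, 9/4, 11/5)
obs 5: x=1 → posterior Dirichlet(7/5, 19/5, 8/3, 9/4, 11/5)
obs 6: x=3 → posterior Dirichlet(7/5, 19/5, 8/3, 13/4, 11/5)
obs 7: x=1 → posterior Dirichlet(7/5, 24/5, 8/3, 13/4, 11/5)
obs 8: x=3 → posterior Dirichlet(7/5, 24/5, 8/3, 17/4, 11/5)
obs 9: x=3 → posterior Dirichlet(7/5, 24/5, 8/3, 21/4, 11/5)
obs 10: x=2 → posterior Dirichlet(7/5, 24/5, 11/3, 21/4, 11/5)
obs 11: x=0 → posterior Dirichlet(12/5, 24/5, 11/3, 21/4, 11/5)
obs 12: x=1 → posterior Dirichlet(12/5, 29/5, 11/3, 21/4, 11/5)
obs 13: x=4 → posterior Dirichlet(12/5, 29/5, 11/3, 21/4, 16/5)
obs 14: x=0 → posterior Dirichlet(17/5, 29/5, 11/3, 21/4, 16/5)

k = 4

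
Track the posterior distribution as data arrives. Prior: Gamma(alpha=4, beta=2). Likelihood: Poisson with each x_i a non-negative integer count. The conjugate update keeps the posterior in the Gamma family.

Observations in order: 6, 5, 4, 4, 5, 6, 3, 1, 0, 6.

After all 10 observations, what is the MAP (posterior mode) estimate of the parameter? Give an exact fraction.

obs 1: x=6 → posterior Gamma(10, 3)
obs 2: x=5 → posterior Gamma(15, 4)
obs 3: x=4 → posterior Gamma(19, 5)
obs 4: x=4 → posterior Gamma(23, 6)
obs 5: x=5 → posterior Gamma(28, 7)
obs 6: x=6 → posterior Gamma(34, 8)
obs 7: x=3 → posterior Gamma(37, 9)
obs 8: x=1 → posterior Gamma(38, 10)
obs 9: x=0 → posterior Gamma(38, 11)
obs 10: x=6 → posterior Gamma(44, 12)

43/12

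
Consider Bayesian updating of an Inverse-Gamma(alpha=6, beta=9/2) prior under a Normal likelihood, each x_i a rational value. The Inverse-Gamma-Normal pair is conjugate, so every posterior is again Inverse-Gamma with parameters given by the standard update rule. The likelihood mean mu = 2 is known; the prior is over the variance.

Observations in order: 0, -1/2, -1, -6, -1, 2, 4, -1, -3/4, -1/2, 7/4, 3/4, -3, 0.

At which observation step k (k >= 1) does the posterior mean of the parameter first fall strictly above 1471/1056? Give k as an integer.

k = 2

obs 1: x=0 → posterior Inverse-Gamma(13/2, 13/2)
obs 2: x=-1/2 → posterior Inverse-Gamma(7, 77/8)
obs 3: x=-1 → posterior Inverse-Gamma(15/2, 113/8)
obs 4: x=-6 → posterior Inverse-Gamma(8, 369/8)
obs 5: x=-1 → posterior Inverse-Gamma(17/2, 405/8)
obs 6: x=2 → posterior Inverse-Gamma(9, 405/8)
obs 7: x=4 → posterior Inverse-Gamma(19/2, 421/8)
obs 8: x=-1 → posterior Inverse-Gamma(10, 457/8)
obs 9: x=-3/4 → posterior Inverse-Gamma(21/2, 1949/32)
obs 10: x=-1/2 → posterior Inverse-Gamma(11, 2049/32)
obs 11: x=7/4 → posterior Inverse-Gamma(23/2, 1025/16)
obs 12: x=3/4 → posterior Inverse-Gamma(12, 2075/32)
obs 13: x=-3 → posterior Inverse-Gamma(25/2, 2475/32)
obs 14: x=0 → posterior Inverse-Gamma(13, 2539/32)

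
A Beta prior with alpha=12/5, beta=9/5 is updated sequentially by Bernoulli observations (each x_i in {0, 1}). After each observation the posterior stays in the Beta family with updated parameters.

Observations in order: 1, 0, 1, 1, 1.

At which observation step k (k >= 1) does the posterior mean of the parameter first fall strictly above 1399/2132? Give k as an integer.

obs 1: x=1 → posterior Beta(17/5, 9/5)
obs 2: x=0 → posterior Beta(17/5, 14/5)
obs 3: x=1 → posterior Beta(22/5, 14/5)
obs 4: x=1 → posterior Beta(27/5, 14/5)
obs 5: x=1 → posterior Beta(32/5, 14/5)

k = 4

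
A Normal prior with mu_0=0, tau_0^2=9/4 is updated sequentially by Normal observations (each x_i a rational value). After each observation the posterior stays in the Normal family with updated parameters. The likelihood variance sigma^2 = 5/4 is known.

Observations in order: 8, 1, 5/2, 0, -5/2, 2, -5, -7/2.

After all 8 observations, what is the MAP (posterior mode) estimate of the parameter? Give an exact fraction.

obs 1: x=8 → posterior Normal(36/7, 45/56)
obs 2: x=1 → posterior Normal(81/23, 45/92)
obs 3: x=5/2 → posterior Normal(207/64, 45/128)
obs 4: x=0 → posterior Normal(207/82, 45/164)
obs 5: x=-5/2 → posterior Normal(81/50, 9/40)
obs 6: x=2 → posterior Normal(99/59, 45/236)
obs 7: x=-5 → posterior Normal(27/34, 45/272)
obs 8: x=-7/2 → posterior Normal(45/154, 45/308)

45/154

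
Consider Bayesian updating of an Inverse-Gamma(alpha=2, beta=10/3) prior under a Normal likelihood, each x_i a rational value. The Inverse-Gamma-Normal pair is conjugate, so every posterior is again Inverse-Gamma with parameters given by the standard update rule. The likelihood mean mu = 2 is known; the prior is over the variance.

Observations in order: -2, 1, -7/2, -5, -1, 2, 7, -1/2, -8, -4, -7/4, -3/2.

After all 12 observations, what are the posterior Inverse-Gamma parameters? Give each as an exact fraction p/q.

obs 1: x=-2 → posterior Inverse-Gamma(5/2, 34/3)
obs 2: x=1 → posterior Inverse-Gamma(3, 71/6)
obs 3: x=-7/2 → posterior Inverse-Gamma(7/2, 647/24)
obs 4: x=-5 → posterior Inverse-Gamma(4, 1235/24)
obs 5: x=-1 → posterior Inverse-Gamma(9/2, 1343/24)
obs 6: x=2 → posterior Inverse-Gamma(5, 1343/24)
obs 7: x=7 → posterior Inverse-Gamma(11/2, 1643/24)
obs 8: x=-1/2 → posterior Inverse-Gamma(6, 859/12)
obs 9: x=-8 → posterior Inverse-Gamma(13/2, 1459/12)
obs 10: x=-4 → posterior Inverse-Gamma(7, 1675/12)
obs 11: x=-7/4 → posterior Inverse-Gamma(15/2, 14075/96)
obs 12: x=-3/2 → posterior Inverse-Gamma(8, 14663/96)

alpha=8, beta=14663/96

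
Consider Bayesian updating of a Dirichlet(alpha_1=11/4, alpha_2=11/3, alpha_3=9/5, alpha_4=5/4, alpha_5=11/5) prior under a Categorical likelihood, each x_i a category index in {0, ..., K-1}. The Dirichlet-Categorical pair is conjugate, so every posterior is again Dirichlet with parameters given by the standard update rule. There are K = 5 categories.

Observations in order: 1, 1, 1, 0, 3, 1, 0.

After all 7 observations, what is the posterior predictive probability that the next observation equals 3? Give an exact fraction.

27/224

obs 1: x=1 → posterior Dirichlet(11/4, 14/3, 9/5, 5/4, 11/5)
obs 2: x=1 → posterior Dirichlet(11/4, 17/3, 9/5, 5/4, 11/5)
obs 3: x=1 → posterior Dirichlet(11/4, 20/3, 9/5, 5/4, 11/5)
obs 4: x=0 → posterior Dirichlet(15/4, 20/3, 9/5, 5/4, 11/5)
obs 5: x=3 → posterior Dirichlet(15/4, 20/3, 9/5, 9/4, 11/5)
obs 6: x=1 → posterior Dirichlet(15/4, 23/3, 9/5, 9/4, 11/5)
obs 7: x=0 → posterior Dirichlet(19/4, 23/3, 9/5, 9/4, 11/5)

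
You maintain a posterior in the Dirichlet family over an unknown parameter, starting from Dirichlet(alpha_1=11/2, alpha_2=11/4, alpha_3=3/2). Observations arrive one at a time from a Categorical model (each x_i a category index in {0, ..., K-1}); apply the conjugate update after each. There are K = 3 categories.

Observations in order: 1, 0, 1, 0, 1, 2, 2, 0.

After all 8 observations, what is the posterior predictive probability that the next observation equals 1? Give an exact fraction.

23/71

obs 1: x=1 → posterior Dirichlet(11/2, 15/4, 3/2)
obs 2: x=0 → posterior Dirichlet(13/2, 15/4, 3/2)
obs 3: x=1 → posterior Dirichlet(13/2, 19/4, 3/2)
obs 4: x=0 → posterior Dirichlet(15/2, 19/4, 3/2)
obs 5: x=1 → posterior Dirichlet(15/2, 23/4, 3/2)
obs 6: x=2 → posterior Dirichlet(15/2, 23/4, 5/2)
obs 7: x=2 → posterior Dirichlet(15/2, 23/4, 7/2)
obs 8: x=0 → posterior Dirichlet(17/2, 23/4, 7/2)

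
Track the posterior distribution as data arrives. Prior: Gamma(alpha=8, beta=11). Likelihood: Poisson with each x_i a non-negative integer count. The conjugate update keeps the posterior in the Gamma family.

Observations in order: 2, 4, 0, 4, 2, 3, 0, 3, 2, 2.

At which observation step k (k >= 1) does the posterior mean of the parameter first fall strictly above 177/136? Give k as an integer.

k = 6

obs 1: x=2 → posterior Gamma(10, 12)
obs 2: x=4 → posterior Gamma(14, 13)
obs 3: x=0 → posterior Gamma(14, 14)
obs 4: x=4 → posterior Gamma(18, 15)
obs 5: x=2 → posterior Gamma(20, 16)
obs 6: x=3 → posterior Gamma(23, 17)
obs 7: x=0 → posterior Gamma(23, 18)
obs 8: x=3 → posterior Gamma(26, 19)
obs 9: x=2 → posterior Gamma(28, 20)
obs 10: x=2 → posterior Gamma(30, 21)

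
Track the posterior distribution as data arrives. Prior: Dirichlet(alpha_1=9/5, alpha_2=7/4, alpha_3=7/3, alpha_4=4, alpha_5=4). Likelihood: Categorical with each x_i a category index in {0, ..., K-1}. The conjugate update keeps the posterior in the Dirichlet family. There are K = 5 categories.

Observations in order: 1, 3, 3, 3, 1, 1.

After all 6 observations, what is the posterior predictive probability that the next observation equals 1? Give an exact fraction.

obs 1: x=1 → posterior Dirichlet(9/5, 11/4, 7/3, 4, 4)
obs 2: x=3 → posterior Dirichlet(9/5, 11/4, 7/3, 5, 4)
obs 3: x=3 → posterior Dirichlet(9/5, 11/4, 7/3, 6, 4)
obs 4: x=3 → posterior Dirichlet(9/5, 11/4, 7/3, 7, 4)
obs 5: x=1 → posterior Dirichlet(9/5, 15/4, 7/3, 7, 4)
obs 6: x=1 → posterior Dirichlet(9/5, 19/4, 7/3, 7, 4)

285/1193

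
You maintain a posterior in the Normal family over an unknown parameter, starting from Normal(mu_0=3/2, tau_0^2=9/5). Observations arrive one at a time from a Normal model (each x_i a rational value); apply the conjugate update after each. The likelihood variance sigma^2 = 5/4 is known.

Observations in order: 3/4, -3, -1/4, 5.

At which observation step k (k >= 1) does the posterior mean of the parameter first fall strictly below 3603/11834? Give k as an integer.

k = 2

obs 1: x=3/4 → posterior Normal(129/122, 45/61)
obs 2: x=-3 → posterior Normal(-87/194, 45/97)
obs 3: x=-1/4 → posterior Normal(-15/38, 45/133)
obs 4: x=5 → posterior Normal(255/338, 45/169)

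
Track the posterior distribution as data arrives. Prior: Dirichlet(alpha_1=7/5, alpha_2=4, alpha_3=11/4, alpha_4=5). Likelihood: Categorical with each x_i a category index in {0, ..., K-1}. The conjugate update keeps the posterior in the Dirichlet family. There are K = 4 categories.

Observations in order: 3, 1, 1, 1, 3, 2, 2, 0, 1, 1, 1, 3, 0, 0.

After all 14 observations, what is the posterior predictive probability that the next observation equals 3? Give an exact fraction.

obs 1: x=3 → posterior Dirichlet(7/5, 4, 11/4, 6)
obs 2: x=1 → posterior Dirichlet(7/5, 5, 11/4, 6)
obs 3: x=1 → posterior Dirichlet(7/5, 6, 11/4, 6)
obs 4: x=1 → posterior Dirichlet(7/5, 7, 11/4, 6)
obs 5: x=3 → posterior Dirichlet(7/5, 7, 11/4, 7)
obs 6: x=2 → posterior Dirichlet(7/5, 7, 15/4, 7)
obs 7: x=2 → posterior Dirichlet(7/5, 7, 19/4, 7)
obs 8: x=0 → posterior Dirichlet(12/5, 7, 19/4, 7)
obs 9: x=1 → posterior Dirichlet(12/5, 8, 19/4, 7)
obs 10: x=1 → posterior Dirichlet(12/5, 9, 19/4, 7)
obs 11: x=1 → posterior Dirichlet(12/5, 10, 19/4, 7)
obs 12: x=3 → posterior Dirichlet(12/5, 10, 19/4, 8)
obs 13: x=0 → posterior Dirichlet(17/5, 10, 19/4, 8)
obs 14: x=0 → posterior Dirichlet(22/5, 10, 19/4, 8)

160/543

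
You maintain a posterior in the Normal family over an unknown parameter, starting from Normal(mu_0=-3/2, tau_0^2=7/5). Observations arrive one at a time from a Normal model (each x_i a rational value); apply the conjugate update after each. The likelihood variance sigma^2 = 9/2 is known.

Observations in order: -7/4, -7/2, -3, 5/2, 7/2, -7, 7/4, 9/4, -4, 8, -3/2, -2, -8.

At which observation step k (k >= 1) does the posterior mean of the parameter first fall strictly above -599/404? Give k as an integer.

k = 4

obs 1: x=-7/4 → posterior Normal(-92/59, 63/59)
obs 2: x=-7/2 → posterior Normal(-141/73, 63/73)
obs 3: x=-3 → posterior Normal(-61/29, 21/29)
obs 4: x=5/2 → posterior Normal(-148/101, 63/101)
obs 5: x=7/2 → posterior Normal(-99/115, 63/115)
obs 6: x=-7 → posterior Normal(-197/129, 21/43)
obs 7: x=7/4 → posterior Normal(-345/286, 63/143)
obs 8: x=9/4 → posterior Normal(-141/157, 63/157)
obs 9: x=-4 → posterior Normal(-197/171, 7/19)
obs 10: x=8 → posterior Normal(-17/37, 63/185)
obs 11: x=-3/2 → posterior Normal(-106/199, 63/199)
obs 12: x=-2 → posterior Normal(-134/213, 21/71)
obs 13: x=-8 → posterior Normal(-246/227, 63/227)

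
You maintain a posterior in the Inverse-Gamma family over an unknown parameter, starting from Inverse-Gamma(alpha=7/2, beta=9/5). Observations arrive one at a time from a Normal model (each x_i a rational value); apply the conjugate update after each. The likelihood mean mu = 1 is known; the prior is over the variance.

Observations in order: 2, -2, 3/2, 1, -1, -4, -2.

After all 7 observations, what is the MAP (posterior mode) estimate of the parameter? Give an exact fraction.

1037/320

obs 1: x=2 → posterior Inverse-Gamma(4, 23/10)
obs 2: x=-2 → posterior Inverse-Gamma(9/2, 34/5)
obs 3: x=3/2 → posterior Inverse-Gamma(5, 277/40)
obs 4: x=1 → posterior Inverse-Gamma(11/2, 277/40)
obs 5: x=-1 → posterior Inverse-Gamma(6, 357/40)
obs 6: x=-4 → posterior Inverse-Gamma(13/2, 857/40)
obs 7: x=-2 → posterior Inverse-Gamma(7, 1037/40)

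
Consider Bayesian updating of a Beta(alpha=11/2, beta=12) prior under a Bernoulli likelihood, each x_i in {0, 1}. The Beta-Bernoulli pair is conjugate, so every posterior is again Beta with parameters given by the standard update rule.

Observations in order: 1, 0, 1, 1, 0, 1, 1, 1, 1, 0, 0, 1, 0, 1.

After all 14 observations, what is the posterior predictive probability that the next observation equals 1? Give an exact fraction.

obs 1: x=1 → posterior Beta(13/2, 12)
obs 2: x=0 → posterior Beta(13/2, 13)
obs 3: x=1 → posterior Beta(15/2, 13)
obs 4: x=1 → posterior Beta(17/2, 13)
obs 5: x=0 → posterior Beta(17/2, 14)
obs 6: x=1 → posterior Beta(19/2, 14)
obs 7: x=1 → posterior Beta(21/2, 14)
obs 8: x=1 → posterior Beta(23/2, 14)
obs 9: x=1 → posterior Beta(25/2, 14)
obs 10: x=0 → posterior Beta(25/2, 15)
obs 11: x=0 → posterior Beta(25/2, 16)
obs 12: x=1 → posterior Beta(27/2, 16)
obs 13: x=0 → posterior Beta(27/2, 17)
obs 14: x=1 → posterior Beta(29/2, 17)

29/63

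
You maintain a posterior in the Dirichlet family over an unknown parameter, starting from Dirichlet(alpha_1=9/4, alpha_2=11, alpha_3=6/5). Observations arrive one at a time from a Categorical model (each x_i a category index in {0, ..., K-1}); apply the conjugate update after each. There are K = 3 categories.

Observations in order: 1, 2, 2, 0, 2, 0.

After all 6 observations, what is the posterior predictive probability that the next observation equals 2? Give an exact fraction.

84/409

obs 1: x=1 → posterior Dirichlet(9/4, 12, 6/5)
obs 2: x=2 → posterior Dirichlet(9/4, 12, 11/5)
obs 3: x=2 → posterior Dirichlet(9/4, 12, 16/5)
obs 4: x=0 → posterior Dirichlet(13/4, 12, 16/5)
obs 5: x=2 → posterior Dirichlet(13/4, 12, 21/5)
obs 6: x=0 → posterior Dirichlet(17/4, 12, 21/5)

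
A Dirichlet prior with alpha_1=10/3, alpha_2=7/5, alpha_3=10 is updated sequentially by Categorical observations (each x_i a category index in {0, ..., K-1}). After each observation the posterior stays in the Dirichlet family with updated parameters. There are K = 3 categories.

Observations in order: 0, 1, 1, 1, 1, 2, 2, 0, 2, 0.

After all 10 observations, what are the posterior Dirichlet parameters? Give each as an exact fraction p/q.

alpha_1=19/3, alpha_2=27/5, alpha_3=13

obs 1: x=0 → posterior Dirichlet(13/3, 7/5, 10)
obs 2: x=1 → posterior Dirichlet(13/3, 12/5, 10)
obs 3: x=1 → posterior Dirichlet(13/3, 17/5, 10)
obs 4: x=1 → posterior Dirichlet(13/3, 22/5, 10)
obs 5: x=1 → posterior Dirichlet(13/3, 27/5, 10)
obs 6: x=2 → posterior Dirichlet(13/3, 27/5, 11)
obs 7: x=2 → posterior Dirichlet(13/3, 27/5, 12)
obs 8: x=0 → posterior Dirichlet(16/3, 27/5, 12)
obs 9: x=2 → posterior Dirichlet(16/3, 27/5, 13)
obs 10: x=0 → posterior Dirichlet(19/3, 27/5, 13)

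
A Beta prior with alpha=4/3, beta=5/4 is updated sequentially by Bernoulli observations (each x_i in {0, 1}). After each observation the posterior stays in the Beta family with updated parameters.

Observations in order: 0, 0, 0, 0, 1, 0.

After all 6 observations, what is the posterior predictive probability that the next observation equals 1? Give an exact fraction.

28/103

obs 1: x=0 → posterior Beta(4/3, 9/4)
obs 2: x=0 → posterior Beta(4/3, 13/4)
obs 3: x=0 → posterior Beta(4/3, 17/4)
obs 4: x=0 → posterior Beta(4/3, 21/4)
obs 5: x=1 → posterior Beta(7/3, 21/4)
obs 6: x=0 → posterior Beta(7/3, 25/4)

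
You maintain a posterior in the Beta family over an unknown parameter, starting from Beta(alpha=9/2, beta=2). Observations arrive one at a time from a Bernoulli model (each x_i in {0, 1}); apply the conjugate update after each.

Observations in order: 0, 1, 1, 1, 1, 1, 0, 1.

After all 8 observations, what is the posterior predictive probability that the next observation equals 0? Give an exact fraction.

obs 1: x=0 → posterior Beta(9/2, 3)
obs 2: x=1 → posterior Beta(11/2, 3)
obs 3: x=1 → posterior Beta(13/2, 3)
obs 4: x=1 → posterior Beta(15/2, 3)
obs 5: x=1 → posterior Beta(17/2, 3)
obs 6: x=1 → posterior Beta(19/2, 3)
obs 7: x=0 → posterior Beta(19/2, 4)
obs 8: x=1 → posterior Beta(21/2, 4)

8/29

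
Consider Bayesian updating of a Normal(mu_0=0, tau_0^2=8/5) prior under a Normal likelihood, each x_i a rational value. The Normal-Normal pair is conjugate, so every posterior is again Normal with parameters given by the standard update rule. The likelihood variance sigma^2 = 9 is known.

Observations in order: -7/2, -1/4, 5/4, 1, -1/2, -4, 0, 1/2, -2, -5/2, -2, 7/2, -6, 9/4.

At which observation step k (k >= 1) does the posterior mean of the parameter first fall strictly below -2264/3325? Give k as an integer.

obs 1: x=-7/2 → posterior Normal(-28/53, 72/53)
obs 2: x=-1/4 → posterior Normal(-30/61, 72/61)
obs 3: x=5/4 → posterior Normal(-20/69, 24/23)
obs 4: x=1 → posterior Normal(-12/77, 72/77)
obs 5: x=-1/2 → posterior Normal(-16/85, 72/85)
obs 6: x=-4 → posterior Normal(-16/31, 24/31)
obs 7: x=0 → posterior Normal(-48/101, 72/101)
obs 8: x=1/2 → posterior Normal(-44/109, 72/109)
obs 9: x=-2 → posterior Normal(-20/39, 8/13)
obs 10: x=-5/2 → posterior Normal(-16/25, 72/125)
obs 11: x=-2 → posterior Normal(-96/133, 72/133)
obs 12: x=7/2 → posterior Normal(-68/141, 24/47)
obs 13: x=-6 → posterior Normal(-116/149, 72/149)
obs 14: x=9/4 → posterior Normal(-98/157, 72/157)

k = 11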